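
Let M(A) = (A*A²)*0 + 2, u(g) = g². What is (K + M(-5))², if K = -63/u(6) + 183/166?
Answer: 201601/110224 ≈ 1.8290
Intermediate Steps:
K = -215/332 (K = -63/(6²) + 183/166 = -63/36 + 183*(1/166) = -63*1/36 + 183/166 = -7/4 + 183/166 = -215/332 ≈ -0.64759)
M(A) = 2 (M(A) = A³*0 + 2 = 0 + 2 = 2)
(K + M(-5))² = (-215/332 + 2)² = (449/332)² = 201601/110224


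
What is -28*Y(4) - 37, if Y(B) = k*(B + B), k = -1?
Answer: 187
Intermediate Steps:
Y(B) = -2*B (Y(B) = -(B + B) = -2*B)
-28*Y(4) - 37 = -(-56)*4 - 37 = -28*(-8) - 37 = 224 - 37 = 187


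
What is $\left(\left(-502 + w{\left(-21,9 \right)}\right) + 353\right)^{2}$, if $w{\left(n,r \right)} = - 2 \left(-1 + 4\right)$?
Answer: $24025$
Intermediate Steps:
$w{\left(n,r \right)} = -6$ ($w{\left(n,r \right)} = \left(-2\right) 3 = -6$)
$\left(\left(-502 + w{\left(-21,9 \right)}\right) + 353\right)^{2} = \left(\left(-502 - 6\right) + 353\right)^{2} = \left(-508 + 353\right)^{2} = \left(-155\right)^{2} = 24025$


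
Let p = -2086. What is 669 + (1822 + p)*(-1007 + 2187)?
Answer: -310851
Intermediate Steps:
669 + (1822 + p)*(-1007 + 2187) = 669 + (1822 - 2086)*(-1007 + 2187) = 669 - 264*1180 = 669 - 311520 = -310851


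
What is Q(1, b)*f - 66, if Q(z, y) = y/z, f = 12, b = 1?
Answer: -54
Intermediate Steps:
Q(1, b)*f - 66 = (1/1)*12 - 66 = (1*1)*12 - 66 = 1*12 - 66 = 12 - 66 = -54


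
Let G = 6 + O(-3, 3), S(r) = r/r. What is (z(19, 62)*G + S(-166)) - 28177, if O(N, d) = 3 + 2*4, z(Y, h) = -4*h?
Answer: -32392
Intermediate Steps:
O(N, d) = 11 (O(N, d) = 3 + 8 = 11)
S(r) = 1
G = 17 (G = 6 + 11 = 17)
(z(19, 62)*G + S(-166)) - 28177 = (-4*62*17 + 1) - 28177 = (-248*17 + 1) - 28177 = (-4216 + 1) - 28177 = -4215 - 28177 = -32392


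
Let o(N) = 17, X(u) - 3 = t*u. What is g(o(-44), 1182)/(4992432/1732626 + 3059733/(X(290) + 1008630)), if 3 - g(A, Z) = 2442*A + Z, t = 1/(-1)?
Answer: -1775908140146847/246082304977 ≈ -7216.7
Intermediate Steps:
t = -1
X(u) = 3 - u
g(A, Z) = 3 - Z - 2442*A (g(A, Z) = 3 - (2442*A + Z) = 3 - (Z + 2442*A) = 3 + (-Z - 2442*A) = 3 - Z - 2442*A)
g(o(-44), 1182)/(4992432/1732626 + 3059733/(X(290) + 1008630)) = (3 - 1*1182 - 2442*17)/(4992432/1732626 + 3059733/((3 - 1*290) + 1008630)) = (3 - 1182 - 41514)/(4992432*(1/1732626) + 3059733/((3 - 290) + 1008630)) = -42693/(832072/288771 + 3059733/(-287 + 1008630)) = -42693/(832072/288771 + 3059733/1008343) = -42693/246082304977/41597173779 = -42693*41597173779/246082304977 = -1775908140146847/246082304977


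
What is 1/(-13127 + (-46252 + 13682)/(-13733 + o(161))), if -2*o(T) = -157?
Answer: -27309/358420103 ≈ -7.6193e-5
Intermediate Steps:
o(T) = 157/2 (o(T) = -1/2*(-157) = 157/2)
1/(-13127 + (-46252 + 13682)/(-13733 + o(161))) = 1/(-13127 + (-46252 + 13682)/(-13733 + 157/2)) = 1/(-13127 - 32570/(-27309/2)) = 1/(-13127 - 32570*(-2/27309)) = 1/(-13127 + 65140/27309) = 1/(-358420103/27309) = -27309/358420103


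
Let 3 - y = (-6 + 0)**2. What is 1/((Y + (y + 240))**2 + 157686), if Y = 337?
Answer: 1/453622 ≈ 2.2045e-6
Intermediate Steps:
y = -33 (y = 3 - (-6 + 0)**2 = 3 - 1*(-6)**2 = 3 - 1*36 = 3 - 36 = -33)
1/((Y + (y + 240))**2 + 157686) = 1/((337 + (-33 + 240))**2 + 157686) = 1/((337 + 207)**2 + 157686) = 1/(544**2 + 157686) = 1/(295936 + 157686) = 1/453622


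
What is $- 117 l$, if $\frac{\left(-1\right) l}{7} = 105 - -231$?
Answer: $275184$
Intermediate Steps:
$l = -2352$ ($l = - 7 \left(105 - -231\right) = - 7 \left(105 + 231\right) = \left(-7\right) 336 = -2352$)
$- 117 l = \left(-117\right) \left(-2352\right) = 275184$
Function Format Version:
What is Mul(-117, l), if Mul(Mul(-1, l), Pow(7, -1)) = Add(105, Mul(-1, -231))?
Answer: 275184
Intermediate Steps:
l = -2352 (l = Mul(-7, Add(105, Mul(-1, -231))) = Mul(-7, Add(105, 231)) = Mul(-7, 336) = -2352)
Mul(-117, l) = Mul(-117, -2352) = 275184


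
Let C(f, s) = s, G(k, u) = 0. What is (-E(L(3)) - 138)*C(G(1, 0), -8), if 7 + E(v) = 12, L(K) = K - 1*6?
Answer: 1144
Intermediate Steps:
L(K) = -6 + K (L(K) = K - 6 = -6 + K)
E(v) = 5 (E(v) = -7 + 12 = 5)
(-E(L(3)) - 138)*C(G(1, 0), -8) = (-1*5 - 138)*(-8) = (-5 - 138)*(-8) = -143*(-8) = 1144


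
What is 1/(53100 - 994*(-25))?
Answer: 1/77950 ≈ 1.2829e-5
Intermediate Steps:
1/(53100 - 994*(-25)) = 1/(53100 + 24850) = 1/77950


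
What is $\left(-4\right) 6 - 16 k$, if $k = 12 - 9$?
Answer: $-72$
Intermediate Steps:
$k = 3$ ($k = 12 - 9 = 3$)
$\left(-4\right) 6 - 16 k = \left(-4\right) 6 - 48 = -24 - 48 = -72$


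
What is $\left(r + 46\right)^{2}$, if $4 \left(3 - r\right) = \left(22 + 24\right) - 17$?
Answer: $\frac{27889}{16} \approx 1743.1$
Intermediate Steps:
$r = - \frac{17}{4}$ ($r = 3 - \frac{\left(22 + 24\right) - 17}{4} = 3 - \frac{46 - 17}{4} = 3 - \frac{29}{4} = - \frac{17}{4} \approx -4.25$)
$\left(r + 46\right)^{2} = \left(- \frac{17}{4} + 46\right)^{2} = \left(\frac{167}{4}\right)^{2} = \frac{27889}{16}$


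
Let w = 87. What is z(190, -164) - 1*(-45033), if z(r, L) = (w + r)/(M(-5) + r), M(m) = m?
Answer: 8331382/185 ≈ 45035.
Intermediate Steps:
z(r, L) = (87 + r)/(-5 + r)
z(190, -164) - 1*(-45033) = (87 + 190)/(-5 + 190) - 1*(-45033) = 277/185 + 45033 = 8331382/185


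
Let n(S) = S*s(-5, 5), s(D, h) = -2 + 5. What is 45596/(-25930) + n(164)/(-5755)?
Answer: -27516254/14922715 ≈ -1.8439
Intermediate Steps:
s(D, h) = 3
n(S) = 3*S (n(S) = S*3 = 3*S)
45596/(-25930) + n(164)/(-5755) = 45596/(-25930) + (3*164)/(-5755) = 45596*(-1/25930) + 492*(-1/5755) = -22798/12965 - 492/5755 = -27516254/14922715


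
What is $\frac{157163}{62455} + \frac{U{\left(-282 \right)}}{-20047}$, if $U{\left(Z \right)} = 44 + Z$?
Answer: $\frac{3165510951}{1252035385} \approx 2.5283$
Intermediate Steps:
$\frac{157163}{62455} + \frac{U{\left(-282 \right)}}{-20047} = \frac{157163}{62455} + \frac{44 - 282}{-20047} = 157163 \cdot \frac{1}{62455} - - \frac{238}{20047} = \frac{157163}{62455} + \frac{238}{20047} = \frac{3165510951}{1252035385}$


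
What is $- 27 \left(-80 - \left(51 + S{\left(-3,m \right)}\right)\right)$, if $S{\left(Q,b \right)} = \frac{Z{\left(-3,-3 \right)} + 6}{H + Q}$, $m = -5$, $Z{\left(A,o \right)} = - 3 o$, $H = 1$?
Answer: $\frac{6669}{2} \approx 3334.5$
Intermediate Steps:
$S{\left(Q,b \right)} = \frac{15}{1 + Q}$ ($S{\left(Q,b \right)} = \frac{\left(-3\right) \left(-3\right) + 6}{1 + Q} = \frac{9 + 6}{1 + Q} = \frac{15}{1 + Q}$)
$- 27 \left(-80 - \left(51 + S{\left(-3,m \right)}\right)\right) = - 27 \left(-80 - \left(51 + \frac{15}{1 - 3}\right)\right) = - 27 \left(-80 - \left(51 + \frac{15}{-2}\right)\right) = - 27 \left(-80 - \left(51 + 15 \left(- \frac{1}{2}\right)\right)\right) = - 27 \left(-80 - \frac{87}{2}\right) = \left(-27\right) \left(- \frac{247}{2}\right) = \frac{6669}{2}$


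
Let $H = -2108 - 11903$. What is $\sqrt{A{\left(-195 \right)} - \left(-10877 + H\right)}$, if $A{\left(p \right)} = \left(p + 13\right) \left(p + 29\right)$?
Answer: $10 \sqrt{551} \approx 234.73$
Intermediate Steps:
$A{\left(p \right)} = \left(13 + p\right) \left(29 + p\right)$
$H = -14011$
$\sqrt{A{\left(-195 \right)} - \left(-10877 + H\right)} = \sqrt{\left(377 + \left(-195\right)^{2} + 42 \left(-195\right)\right) + \left(10877 - -14011\right)} = \sqrt{\left(377 + 38025 - 8190\right) + \left(10877 + 14011\right)} = \sqrt{30212 + 24888} = \sqrt{55100} = 10 \sqrt{551}$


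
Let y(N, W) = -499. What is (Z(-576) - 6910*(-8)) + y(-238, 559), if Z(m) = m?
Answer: 54205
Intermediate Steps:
(Z(-576) - 6910*(-8)) + y(-238, 559) = (-576 - 6910*(-8)) - 499 = (-576 + 55280) - 499 = 54704 - 499 = 54205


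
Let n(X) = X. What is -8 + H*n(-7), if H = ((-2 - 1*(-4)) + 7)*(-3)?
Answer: 181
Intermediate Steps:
H = -27 (H = ((-2 + 4) + 7)*(-3) = (2 + 7)*(-3) = 9*(-3) = -27)
-8 + H*n(-7) = -8 - 27*(-7) = -8 + 189 = 181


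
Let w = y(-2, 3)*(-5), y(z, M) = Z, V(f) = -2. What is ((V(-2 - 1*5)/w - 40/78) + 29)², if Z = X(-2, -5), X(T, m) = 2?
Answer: 31292836/38025 ≈ 822.95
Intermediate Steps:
Z = 2
y(z, M) = 2
w = -10 (w = 2*(-5) = -10)
((V(-2 - 1*5)/w - 40/78) + 29)² = ((-2/(-10) - 40/78) + 29)² = ((-2*(-⅒) - 40*1/78) + 29)² = ((⅕ - 20/39) + 29)² = (-61/195 + 29)² = (5594/195)² = 31292836/38025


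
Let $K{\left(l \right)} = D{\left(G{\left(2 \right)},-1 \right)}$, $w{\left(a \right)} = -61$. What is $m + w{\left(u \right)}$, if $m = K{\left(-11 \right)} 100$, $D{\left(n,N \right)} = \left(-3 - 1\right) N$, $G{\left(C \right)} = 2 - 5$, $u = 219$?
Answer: $339$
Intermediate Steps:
$G{\left(C \right)} = -3$ ($G{\left(C \right)} = 2 - 5 = -3$)
$D{\left(n,N \right)} = - 4 N$
$K{\left(l \right)} = 4$ ($K{\left(l \right)} = \left(-4\right) \left(-1\right) = 4$)
$m = 400$ ($m = 4 \cdot 100 = 400$)
$m + w{\left(u \right)} = 400 - 61 = 339$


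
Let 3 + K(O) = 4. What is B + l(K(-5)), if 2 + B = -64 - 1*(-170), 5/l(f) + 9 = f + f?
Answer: 723/7 ≈ 103.29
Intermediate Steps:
K(O) = 1 (K(O) = -3 + 4 = 1)
l(f) = 5/(-9 + 2*f) (l(f) = 5/(-9 + (f + f)) = 5/(-9 + 2*f))
B = 104 (B = -2 + (-64 - 1*(-170)) = -2 + (-64 + 170) = -2 + 106 = 104)
B + l(K(-5)) = 104 + 5/(-9 + 2*1) = 104 + 5/(-9 + 2) = 104 + 5/(-7) = 104 + 5*(-1/7) = 104 - 5/7 = 723/7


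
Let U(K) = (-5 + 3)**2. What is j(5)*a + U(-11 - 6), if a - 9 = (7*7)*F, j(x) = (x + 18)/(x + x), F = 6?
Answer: 7009/10 ≈ 700.90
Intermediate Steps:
j(x) = (18 + x)/(2*x) (j(x) = (18 + x)/((2*x)) = (18 + x)*(1/(2*x)) = (18 + x)/(2*x))
U(K) = 4 (U(K) = (-2)**2 = 4)
a = 303 (a = 9 + (7*7)*6 = 9 + 49*6 = 9 + 294 = 303)
j(5)*a + U(-11 - 6) = ((1/2)*(18 + 5)/5)*303 + 4 = ((1/2)*(1/5)*23)*303 + 4 = (23/10)*303 + 4 = 6969/10 + 4 = 7009/10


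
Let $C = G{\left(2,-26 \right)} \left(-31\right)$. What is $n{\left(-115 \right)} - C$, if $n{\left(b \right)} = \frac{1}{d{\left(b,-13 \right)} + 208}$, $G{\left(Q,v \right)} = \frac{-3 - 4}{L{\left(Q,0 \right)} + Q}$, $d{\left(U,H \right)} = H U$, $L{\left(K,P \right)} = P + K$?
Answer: $- \frac{369547}{6812} \approx -54.249$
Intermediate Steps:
$L{\left(K,P \right)} = K + P$
$G{\left(Q,v \right)} = - \frac{7}{2 Q}$ ($G{\left(Q,v \right)} = \frac{-3 - 4}{\left(Q + 0\right) + Q} = - \frac{7}{Q + Q} = - \frac{7}{2 Q}$)
$n{\left(b \right)} = \frac{1}{208 - 13 b}$ ($n{\left(b \right)} = \frac{1}{- 13 b + 208} = \frac{1}{208 - 13 b}$)
$C = \frac{217}{4}$ ($C = - \frac{7}{2 \cdot 2} \left(-31\right) = \left(- \frac{7}{2}\right) \frac{1}{2} \left(-31\right) = \left(- \frac{7}{4}\right) \left(-31\right) = \frac{217}{4} \approx 54.25$)
$n{\left(-115 \right)} - C = - \frac{1}{-208 + 13 \left(-115\right)} - \frac{217}{4} = - \frac{1}{-208 - 1495} - \frac{217}{4} = - \frac{1}{-1703} - \frac{217}{4} = \left(-1\right) \left(- \frac{1}{1703}\right) - \frac{217}{4} = \frac{1}{1703} - \frac{217}{4} = - \frac{369547}{6812}$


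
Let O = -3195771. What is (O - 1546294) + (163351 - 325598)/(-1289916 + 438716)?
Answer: -4036445565753/851200 ≈ -4.7421e+6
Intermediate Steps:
(O - 1546294) + (163351 - 325598)/(-1289916 + 438716) = (-3195771 - 1546294) + (163351 - 325598)/(-1289916 + 438716) = -4742065 - 162247/(-851200) = -4742065 - 162247*(-1/851200) = -4742065 + 162247/851200 = -4036445565753/851200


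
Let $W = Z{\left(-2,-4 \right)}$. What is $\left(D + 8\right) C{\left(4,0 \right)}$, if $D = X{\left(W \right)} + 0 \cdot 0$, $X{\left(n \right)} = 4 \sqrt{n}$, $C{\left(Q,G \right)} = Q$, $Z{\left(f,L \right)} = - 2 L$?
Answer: $32 + 32 \sqrt{2} \approx 77.255$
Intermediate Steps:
$W = 8$ ($W = \left(-2\right) \left(-4\right) = 8$)
$D = 8 \sqrt{2}$ ($D = 4 \sqrt{8} + 0 \cdot 0 = 4 \cdot 2 \sqrt{2} + 0 = 8 \sqrt{2} + 0 = 8 \sqrt{2} \approx 11.314$)
$\left(D + 8\right) C{\left(4,0 \right)} = \left(8 \sqrt{2} + 8\right) 4 = \left(8 + 8 \sqrt{2}\right) 4 = 32 + 32 \sqrt{2}$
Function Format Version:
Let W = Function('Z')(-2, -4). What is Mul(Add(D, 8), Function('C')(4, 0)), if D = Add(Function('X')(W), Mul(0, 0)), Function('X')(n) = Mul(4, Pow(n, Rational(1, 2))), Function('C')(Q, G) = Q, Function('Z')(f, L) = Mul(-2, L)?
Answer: Add(32, Mul(32, Pow(2, Rational(1, 2)))) ≈ 77.255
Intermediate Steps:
W = 8 (W = Mul(-2, -4) = 8)
D = Mul(8, Pow(2, Rational(1, 2))) (D = Add(Mul(4, Pow(8, Rational(1, 2))), Mul(0, 0)) = Add(Mul(4, Mul(2, Pow(2, Rational(1, 2)))), 0) = Add(Mul(8, Pow(2, Rational(1, 2))), 0) = Mul(8, Pow(2, Rational(1, 2))) ≈ 11.314)
Mul(Add(D, 8), Function('C')(4, 0)) = Mul(Add(Mul(8, Pow(2, Rational(1, 2))), 8), 4) = Mul(Add(8, Mul(8, Pow(2, Rational(1, 2)))), 4) = Add(32, Mul(32, Pow(2, Rational(1, 2))))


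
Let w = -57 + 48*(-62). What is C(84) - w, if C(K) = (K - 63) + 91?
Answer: 3145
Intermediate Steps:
w = -3033 (w = -57 - 2976 = -3033)
C(K) = 28 + K (C(K) = (-63 + K) + 91 = 28 + K)
C(84) - w = (28 + 84) - 1*(-3033) = 112 + 3033 = 3145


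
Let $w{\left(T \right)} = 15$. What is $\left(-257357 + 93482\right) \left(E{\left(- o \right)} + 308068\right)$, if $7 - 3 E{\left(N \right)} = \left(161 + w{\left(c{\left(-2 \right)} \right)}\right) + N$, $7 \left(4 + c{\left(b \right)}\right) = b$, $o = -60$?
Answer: $-50472134375$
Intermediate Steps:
$c{\left(b \right)} = -4 + \frac{b}{7}$
$E{\left(N \right)} = - \frac{169}{3} - \frac{N}{3}$ ($E{\left(N \right)} = \frac{7}{3} - \frac{\left(161 + 15\right) + N}{3} = \frac{7}{3} - \frac{176 + N}{3} = \frac{7}{3} - \left(\frac{176}{3} + \frac{N}{3}\right) = - \frac{169}{3} - \frac{N}{3}$)
$\left(-257357 + 93482\right) \left(E{\left(- o \right)} + 308068\right) = \left(-257357 + 93482\right) \left(\left(- \frac{169}{3} - \frac{\left(-1\right) \left(-60\right)}{3}\right) + 308068\right) = - 163875 \left(\left(- \frac{169}{3} - 20\right) + 308068\right) = - 163875 \left(- \frac{229}{3} + 308068\right) = \left(-163875\right) \frac{923975}{3} = -50472134375$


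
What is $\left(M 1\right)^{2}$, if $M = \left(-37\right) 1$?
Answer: $1369$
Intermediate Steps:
$M = -37$
$\left(M 1\right)^{2} = \left(\left(-37\right) 1\right)^{2} = \left(-37\right)^{2} = 1369$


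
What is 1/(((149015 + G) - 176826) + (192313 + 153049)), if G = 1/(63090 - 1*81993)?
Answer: 18903/6002666552 ≈ 3.1491e-6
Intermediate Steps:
G = -1/18903 (G = 1/(63090 - 81993) = 1/(-18903) = -1/18903 ≈ -5.2902e-5)
1/(((149015 + G) - 176826) + (192313 + 153049)) = 1/(((149015 - 1/18903) - 176826) + (192313 + 153049)) = 1/((2816830544/18903 - 176826) + 345362) = 1/(-525711334/18903 + 345362) = 1/(6002666552/18903) = 18903/6002666552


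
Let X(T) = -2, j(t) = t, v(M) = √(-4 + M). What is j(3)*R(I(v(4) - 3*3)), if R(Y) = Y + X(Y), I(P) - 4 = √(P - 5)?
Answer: 6 + 3*I*√14 ≈ 6.0 + 11.225*I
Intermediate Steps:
I(P) = 4 + √(-5 + P) (I(P) = 4 + √(P - 5) = 4 + √(-5 + P))
R(Y) = -2 + Y (R(Y) = Y - 2 = -2 + Y)
j(3)*R(I(v(4) - 3*3)) = 3*(-2 + (4 + √(-5 + (√(-4 + 4) - 3*3)))) = 3*(-2 + (4 + √(-5 + (√0 - 9)))) = 3*(-2 + (4 + √(-5 + (0 - 9)))) = 3*(-2 + (4 + √(-5 - 9))) = 3*(-2 + (4 + √(-14))) = 3*(-2 + (4 + I*√14)) = 3*(2 + I*√14) = 6 + 3*I*√14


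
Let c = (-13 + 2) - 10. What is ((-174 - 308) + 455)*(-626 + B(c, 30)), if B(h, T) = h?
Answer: 17469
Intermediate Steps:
c = -21 (c = -11 - 10 = -21)
((-174 - 308) + 455)*(-626 + B(c, 30)) = ((-174 - 308) + 455)*(-626 - 21) = (-482 + 455)*(-647) = -27*(-647) = 17469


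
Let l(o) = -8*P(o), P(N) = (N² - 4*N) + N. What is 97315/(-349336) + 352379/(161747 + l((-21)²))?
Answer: -257735627199/483312294712 ≈ -0.53327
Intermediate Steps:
P(N) = N² - 3*N
l(o) = -8*o*(-3 + o)
97315/(-349336) + 352379/(161747 + l((-21)²)) = 97315/(-349336) + 352379/(161747 + 8*(-21)²*(3 - 1*(-21)²)) = 97315*(-1/349336) + 352379/(161747 + 8*441*(3 - 1*441)) = -97315/349336 + 352379/(161747 + 8*441*(3 - 441)) = -97315/349336 + 352379/(161747 + 8*441*(-438)) = -97315/349336 + 352379/(161747 - 1545264) = -97315/349336 + 352379/(-1383517) = -97315/349336 + 352379*(-1/1383517) = -97315/349336 - 352379/1383517 = -257735627199/483312294712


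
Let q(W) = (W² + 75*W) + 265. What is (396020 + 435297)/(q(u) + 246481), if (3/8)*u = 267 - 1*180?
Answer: 831317/317970 ≈ 2.6145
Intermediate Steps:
u = 232 (u = 8*(267 - 1*180)/3 = 8*(267 - 180)/3 = (8/3)*87 = 232)
q(W) = 265 + W² + 75*W
(396020 + 435297)/(q(u) + 246481) = (396020 + 435297)/((265 + 232² + 75*232) + 246481) = 831317/((265 + 53824 + 17400) + 246481) = 831317/(71489 + 246481) = 831317/317970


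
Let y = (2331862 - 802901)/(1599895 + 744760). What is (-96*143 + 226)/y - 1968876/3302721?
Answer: -11617667272408094/561081289209 ≈ -20706.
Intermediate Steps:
y = 1528961/2344655 ≈ 0.65211
(-96*143 + 226)/y - 1968876/3302721 = (-96*143 + 226)/(1528961/2344655) - 1968876/3302721 = (-13728 + 226)*(2344655/1528961) - 1968876*1/3302721 = -13502*2344655/1528961 - 218764/366969 = -31657531810/1528961 - 218764/366969 = -11617667272408094/561081289209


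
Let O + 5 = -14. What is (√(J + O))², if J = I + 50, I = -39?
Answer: -8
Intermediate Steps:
O = -19 (O = -5 - 14 = -19)
J = 11 (J = -39 + 50 = 11)
(√(J + O))² = (√(11 - 19))² = (√(-8))² = (2*I*√2)² = -8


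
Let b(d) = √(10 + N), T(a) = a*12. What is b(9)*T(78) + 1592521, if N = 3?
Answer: 1592521 + 936*√13 ≈ 1.5959e+6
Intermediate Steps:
T(a) = 12*a
b(d) = √13 (b(d) = √(10 + 3) = √13)
b(9)*T(78) + 1592521 = √13*(12*78) + 1592521 = √13*936 + 1592521 = 936*√13 + 1592521 = 1592521 + 936*√13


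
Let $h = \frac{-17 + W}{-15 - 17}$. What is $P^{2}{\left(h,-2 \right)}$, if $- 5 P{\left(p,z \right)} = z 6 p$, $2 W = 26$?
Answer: $\frac{9}{100} \approx 0.09$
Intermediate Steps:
$W = 13$ ($W = \frac{1}{2} \cdot 26 = 13$)
$h = \frac{1}{8}$ ($h = \frac{-17 + 13}{-15 - 17} = - \frac{4}{-15 - 17} = - \frac{4}{-32} = \left(-4\right) \left(- \frac{1}{32}\right) = \frac{1}{8} \approx 0.125$)
$P{\left(p,z \right)} = - \frac{6 p z}{5}$ ($P{\left(p,z \right)} = - \frac{z 6 p}{5} = - \frac{6 z p}{5} = - \frac{6 p z}{5}$)
$P^{2}{\left(h,-2 \right)} = \left(\left(- \frac{6}{5}\right) \frac{1}{8} \left(-2\right)\right)^{2} = \left(\frac{3}{10}\right)^{2} = \frac{9}{100}$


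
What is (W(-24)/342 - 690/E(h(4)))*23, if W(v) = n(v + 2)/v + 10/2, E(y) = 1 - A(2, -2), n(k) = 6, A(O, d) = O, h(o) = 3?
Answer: 1142663/72 ≈ 15870.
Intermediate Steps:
E(y) = -1 (E(y) = 1 - 1*2 = 1 - 2 = -1)
W(v) = 5 + 6/v (W(v) = 6/v + 10/2 = 6/v + 10*(1/2) = 6/v + 5 = 5 + 6/v)
(W(-24)/342 - 690/E(h(4)))*23 = ((5 + 6/(-24))/342 - 690/(-1))*23 = ((5 + 6*(-1/24))*(1/342) - 690*(-1))*23 = ((5 - 1/4)*(1/342) + 690)*23 = ((19/4)*(1/342) + 690)*23 = (1/72 + 690)*23 = (49681/72)*23 = 1142663/72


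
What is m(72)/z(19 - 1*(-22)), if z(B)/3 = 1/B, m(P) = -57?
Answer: -779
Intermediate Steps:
z(B) = 3/B
m(72)/z(19 - 1*(-22)) = -57/(3/(19 - 1*(-22))) = -57/(3/(19 + 22)) = -57/(3/41) = -57/(3*(1/41)) = -57/3/41 = -57*41/3 = -779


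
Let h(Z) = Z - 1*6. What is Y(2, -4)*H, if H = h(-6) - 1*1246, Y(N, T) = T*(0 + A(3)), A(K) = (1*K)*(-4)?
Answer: -60384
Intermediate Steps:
A(K) = -4*K (A(K) = K*(-4) = -4*K)
h(Z) = -6 + Z (h(Z) = Z - 6 = -6 + Z)
Y(N, T) = -12*T (Y(N, T) = T*(0 - 4*3) = T*(0 - 12) = T*(-12) = -12*T)
H = -1258 (H = (-6 - 6) - 1*1246 = -12 - 1246 = -1258)
Y(2, -4)*H = -12*(-4)*(-1258) = 48*(-1258) = -60384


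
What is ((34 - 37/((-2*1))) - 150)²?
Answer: 38025/4 ≈ 9506.3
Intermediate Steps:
((34 - 37/((-2*1))) - 150)² = ((34 - 37/(-2)) - 150)² = ((34 - 37*(-½)) - 150)² = ((34 + 37/2) - 150)² = (105/2 - 150)² = (-195/2)² = 38025/4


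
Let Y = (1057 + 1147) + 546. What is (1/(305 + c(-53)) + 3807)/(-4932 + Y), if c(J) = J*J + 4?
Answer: -11870227/6803476 ≈ -1.7447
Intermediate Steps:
c(J) = 4 + J² (c(J) = J² + 4 = 4 + J²)
Y = 2750 (Y = 2204 + 546 = 2750)
(1/(305 + c(-53)) + 3807)/(-4932 + Y) = (1/(305 + (4 + (-53)²)) + 3807)/(-4932 + 2750) = (1/(305 + (4 + 2809)) + 3807)/(-2182) = (1/(305 + 2813) + 3807)*(-1/2182) = (1/3118 + 3807)*(-1/2182) = (11870227/3118)*(-1/2182) = -11870227/6803476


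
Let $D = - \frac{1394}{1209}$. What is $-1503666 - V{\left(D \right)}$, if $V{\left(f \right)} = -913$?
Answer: $-1502753$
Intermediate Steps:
$D = - \frac{1394}{1209}$ ($D = \left(-1394\right) \frac{1}{1209} = - \frac{1394}{1209} \approx -1.153$)
$-1503666 - V{\left(D \right)} = -1503666 - -913 = -1503666 + 913 = -1502753$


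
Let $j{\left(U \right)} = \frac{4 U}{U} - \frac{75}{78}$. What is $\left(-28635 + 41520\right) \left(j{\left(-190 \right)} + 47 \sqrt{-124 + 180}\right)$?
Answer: $\frac{1017915}{26} + 1211190 \sqrt{14} \approx 4.571 \cdot 10^{6}$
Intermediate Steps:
$j{\left(U \right)} = \frac{79}{26}$ ($j{\left(U \right)} = 4 - \frac{25}{26} = \frac{79}{26}$)
$\left(-28635 + 41520\right) \left(j{\left(-190 \right)} + 47 \sqrt{-124 + 180}\right) = \left(-28635 + 41520\right) \left(\frac{79}{26} + 47 \sqrt{-124 + 180}\right) = 12885 \left(\frac{79}{26} + 47 \sqrt{56}\right) = 12885 \left(\frac{79}{26} + 47 \cdot 2 \sqrt{14}\right) = 12885 \left(\frac{79}{26} + 94 \sqrt{14}\right) = \frac{1017915}{26} + 1211190 \sqrt{14}$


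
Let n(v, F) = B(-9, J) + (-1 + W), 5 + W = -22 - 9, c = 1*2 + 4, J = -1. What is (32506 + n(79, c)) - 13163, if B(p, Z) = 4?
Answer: 19310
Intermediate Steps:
c = 6 (c = 2 + 4 = 6)
W = -36 (W = -5 + (-22 - 9) = -5 - 31 = -36)
n(v, F) = -33 (n(v, F) = 4 + (-1 - 36) = 4 - 37 = -33)
(32506 + n(79, c)) - 13163 = (32506 - 33) - 13163 = 32473 - 13163 = 19310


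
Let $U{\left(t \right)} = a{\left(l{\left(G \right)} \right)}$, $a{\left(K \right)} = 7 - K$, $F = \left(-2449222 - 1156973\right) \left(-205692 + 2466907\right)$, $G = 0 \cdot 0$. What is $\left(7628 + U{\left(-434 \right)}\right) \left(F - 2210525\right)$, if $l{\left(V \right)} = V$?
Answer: $-62258725179930750$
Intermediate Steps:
$G = 0$
$F = -8154382226925$ ($F = \left(-3606195\right) 2261215 = -8154382226925$)
$U{\left(t \right)} = 7$ ($U{\left(t \right)} = 7 - 0 = 7 + 0 = 7$)
$\left(7628 + U{\left(-434 \right)}\right) \left(F - 2210525\right) = \left(7628 + 7\right) \left(-8154382226925 - 2210525\right) = 7635 \left(-8154384437450\right) = -62258725179930750$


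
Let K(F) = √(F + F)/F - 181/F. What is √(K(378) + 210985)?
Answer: √(3349590258 + 252*√21)/126 ≈ 459.33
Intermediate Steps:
K(F) = -181/F + √2/√F (K(F) = √(2*F)/F - 181/F = (√2*√F)/F - 181/F = √2/√F - 181/F = -181/F + √2/√F)
√(K(378) + 210985) = √((-181/378 + √2/√378) + 210985) = √((-181*1/378 + √2*(√42/126)) + 210985) = √((-181/378 + √21/63) + 210985) = √(79752149/378 + √21/63)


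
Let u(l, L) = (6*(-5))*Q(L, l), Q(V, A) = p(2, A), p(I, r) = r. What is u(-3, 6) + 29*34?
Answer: 1076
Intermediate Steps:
Q(V, A) = A
u(l, L) = -30*l (u(l, L) = (6*(-5))*l = -30*l)
u(-3, 6) + 29*34 = -30*(-3) + 29*34 = 90 + 986 = 1076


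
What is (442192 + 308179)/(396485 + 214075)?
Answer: 750371/610560 ≈ 1.2290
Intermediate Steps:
(442192 + 308179)/(396485 + 214075) = 750371/610560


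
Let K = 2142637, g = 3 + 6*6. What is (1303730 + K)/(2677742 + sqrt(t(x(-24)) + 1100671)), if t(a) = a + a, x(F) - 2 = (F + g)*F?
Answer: 9228481663314/7170301118609 - 3446367*sqrt(1099955)/7170301118609 ≈ 1.2865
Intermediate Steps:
g = 39 (g = 3 + 36 = 39)
x(F) = 2 + F*(39 + F) (x(F) = 2 + (F + 39)*F = 2 + (39 + F)*F = 2 + F*(39 + F))
t(a) = 2*a
(1303730 + K)/(2677742 + sqrt(t(x(-24)) + 1100671)) = (1303730 + 2142637)/(2677742 + sqrt(2*(2 + (-24)**2 + 39*(-24)) + 1100671)) = 3446367/(2677742 + sqrt(2*(2 + 576 - 936) + 1100671)) = 3446367/(2677742 + sqrt(2*(-358) + 1100671)) = 3446367/(2677742 + sqrt(-716 + 1100671)) = 3446367/(2677742 + sqrt(1099955))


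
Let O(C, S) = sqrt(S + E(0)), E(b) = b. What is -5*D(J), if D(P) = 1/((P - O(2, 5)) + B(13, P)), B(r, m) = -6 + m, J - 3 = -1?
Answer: -10 + 5*sqrt(5) ≈ 1.1803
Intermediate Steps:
J = 2 (J = 3 - 1 = 2)
O(C, S) = sqrt(S) (O(C, S) = sqrt(S + 0) = sqrt(S))
D(P) = 1/(-6 - sqrt(5) + 2*P) (D(P) = 1/((P - sqrt(5)) + (-6 + P)) = 1/(-6 - sqrt(5) + 2*P))
-5*D(J) = -5/(-6 - sqrt(5) + 2*2) = -5/(-6 - sqrt(5) + 4) = -5/(-2 - sqrt(5))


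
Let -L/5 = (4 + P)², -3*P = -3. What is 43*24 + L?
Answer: 907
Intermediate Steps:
P = 1 (P = -⅓*(-3) = 1)
L = -125 (L = -5*(4 + 1)² = -5*5² = -5*25 = -125)
43*24 + L = 43*24 - 125 = 1032 - 125 = 907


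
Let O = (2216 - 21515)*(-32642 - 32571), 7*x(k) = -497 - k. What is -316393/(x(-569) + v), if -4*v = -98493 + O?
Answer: 4429502/4404565035 ≈ 0.0010057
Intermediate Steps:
x(k) = -71 - k/7 (x(k) = (-497 - k)/7 = -71 - k/7)
O = 1258545687 (O = -19299*(-65213) = 1258545687)
v = -629223597/2 (v = -(-98493 + 1258545687)/4 = -¼*1258447194 = -629223597/2 ≈ -3.1461e+8)
-316393/(x(-569) + v) = -316393/((-71 - ⅐*(-569)) - 629223597/2) = -316393/((-71 + 569/7) - 629223597/2) = -316393/(72/7 - 629223597/2) = -316393/(-4404565035/14) = -316393*(-14/4404565035) = 4429502/4404565035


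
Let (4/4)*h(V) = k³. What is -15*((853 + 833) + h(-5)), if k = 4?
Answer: -26250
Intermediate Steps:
h(V) = 64 (h(V) = 4³ = 64)
-15*((853 + 833) + h(-5)) = -15*((853 + 833) + 64) = -15*(1686 + 64) = -15*1750 = -26250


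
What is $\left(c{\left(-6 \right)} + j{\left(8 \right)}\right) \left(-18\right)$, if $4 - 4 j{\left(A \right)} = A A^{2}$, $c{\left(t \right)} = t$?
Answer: $2394$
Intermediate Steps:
$j{\left(A \right)} = 1 - \frac{A^{3}}{4}$ ($j{\left(A \right)} = 1 - \frac{A A^{2}}{4} = 1 - \frac{A^{3}}{4}$)
$\left(c{\left(-6 \right)} + j{\left(8 \right)}\right) \left(-18\right) = \left(-6 + \left(1 - \frac{8^{3}}{4}\right)\right) \left(-18\right) = \left(-6 + \left(1 - 128\right)\right) \left(-18\right) = \left(-6 - 127\right) \left(-18\right) = \left(-133\right) \left(-18\right) = 2394$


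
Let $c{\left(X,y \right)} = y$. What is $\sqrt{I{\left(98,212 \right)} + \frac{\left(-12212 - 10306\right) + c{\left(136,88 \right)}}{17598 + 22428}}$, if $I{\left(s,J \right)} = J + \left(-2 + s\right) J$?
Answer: $\frac{\sqrt{8236072309521}}{20013} \approx 143.4$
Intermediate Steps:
$I{\left(s,J \right)} = J + J \left(-2 + s\right)$
$\sqrt{I{\left(98,212 \right)} + \frac{\left(-12212 - 10306\right) + c{\left(136,88 \right)}}{17598 + 22428}} = \sqrt{212 \left(-1 + 98\right) + \frac{\left(-12212 - 10306\right) + 88}{17598 + 22428}} = \sqrt{212 \cdot 97 + \frac{-22518 + 88}{40026}} = \sqrt{20564 - \frac{11215}{20013}} = \sqrt{\frac{411536117}{20013}} = \frac{\sqrt{8236072309521}}{20013}$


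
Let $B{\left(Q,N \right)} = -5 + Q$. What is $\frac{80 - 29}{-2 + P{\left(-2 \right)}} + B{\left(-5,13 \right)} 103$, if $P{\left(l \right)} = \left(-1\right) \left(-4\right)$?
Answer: $- \frac{2009}{2} \approx -1004.5$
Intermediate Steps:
$P{\left(l \right)} = 4$
$\frac{80 - 29}{-2 + P{\left(-2 \right)}} + B{\left(-5,13 \right)} 103 = \frac{80 - 29}{-2 + 4} + \left(-5 - 5\right) 103 = \frac{51}{2} - 1030 = - \frac{2009}{2}$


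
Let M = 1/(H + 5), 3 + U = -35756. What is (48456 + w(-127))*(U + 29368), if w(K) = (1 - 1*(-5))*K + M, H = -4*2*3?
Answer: -5791428335/19 ≈ -3.0481e+8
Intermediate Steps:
U = -35759 (U = -3 - 35756 = -35759)
H = -24 (H = -8*3 = -24)
M = -1/19 (M = 1/(-24 + 5) = 1/(-19) = -1/19 ≈ -0.052632)
w(K) = -1/19 + 6*K (w(K) = (1 - 1*(-5))*K - 1/19 = (1 + 5)*K - 1/19 = 6*K - 1/19 = -1/19 + 6*K)
(48456 + w(-127))*(U + 29368) = (48456 + (-1/19 + 6*(-127)))*(-35759 + 29368) = (48456 + (-1/19 - 762))*(-6391) = (48456 - 14479/19)*(-6391) = (906185/19)*(-6391) = -5791428335/19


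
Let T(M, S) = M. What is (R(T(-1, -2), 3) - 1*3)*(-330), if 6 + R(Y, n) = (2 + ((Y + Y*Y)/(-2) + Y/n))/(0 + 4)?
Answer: 5665/2 ≈ 2832.5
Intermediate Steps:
R(Y, n) = -11/2 - Y/8 - Y**2/8 + Y/(4*n) (R(Y, n) = -6 + (2 + ((Y + Y*Y)/(-2) + Y/n))/(0 + 4) = -6 + (2 + ((Y + Y**2)*(-1/2) + Y/n))/4 = -6 + (2 + ((-Y/2 - Y**2/2) + Y/n))*(1/4) = -6 + (2 + (-Y/2 - Y**2/2 + Y/n))*(1/4) = -6 + (2 - Y/2 - Y**2/2 + Y/n)*(1/4) = -6 + (1/2 - Y/8 - Y**2/8 + Y/(4*n)) = -11/2 - Y/8 - Y**2/8 + Y/(4*n))
(R(T(-1, -2), 3) - 1*3)*(-330) = ((1/8)*(2*(-1) - 1*3*(44 - 1 + (-1)**2))/3 - 1*3)*(-330) = ((1/8)*(1/3)*(-2 - 1*3*(44 - 1 + 1)) - 3)*(-330) = ((1/8)*(1/3)*(-2 - 1*3*44) - 3)*(-330) = ((1/8)*(1/3)*(-2 - 132) - 3)*(-330) = ((1/8)*(1/3)*(-134) - 3)*(-330) = (-67/12 - 3)*(-330) = -103/12*(-330) = 5665/2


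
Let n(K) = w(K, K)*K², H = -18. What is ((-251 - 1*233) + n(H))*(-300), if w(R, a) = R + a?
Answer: 3644400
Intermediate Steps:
n(K) = 2*K³ (n(K) = (K + K)*K² = (2*K)*K² = 2*K³)
((-251 - 1*233) + n(H))*(-300) = ((-251 - 1*233) + 2*(-18)³)*(-300) = ((-251 - 233) + 2*(-5832))*(-300) = (-484 - 11664)*(-300) = -12148*(-300) = 3644400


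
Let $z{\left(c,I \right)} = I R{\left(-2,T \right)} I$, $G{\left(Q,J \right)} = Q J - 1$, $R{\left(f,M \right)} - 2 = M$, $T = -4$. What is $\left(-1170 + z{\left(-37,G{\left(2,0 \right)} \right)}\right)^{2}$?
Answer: $1373584$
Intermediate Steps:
$R{\left(f,M \right)} = 2 + M$
$G{\left(Q,J \right)} = -1 + J Q$ ($G{\left(Q,J \right)} = J Q - 1 = -1 + J Q$)
$z{\left(c,I \right)} = - 2 I^{2}$ ($z{\left(c,I \right)} = I \left(2 - 4\right) I = I \left(-2\right) I = - 2 I I = - 2 I^{2}$)
$\left(-1170 + z{\left(-37,G{\left(2,0 \right)} \right)}\right)^{2} = \left(-1170 - 2 \left(-1 + 0 \cdot 2\right)^{2}\right)^{2} = \left(-1170 - 2 \left(-1 + 0\right)^{2}\right)^{2} = \left(-1170 - 2 \left(-1\right)^{2}\right)^{2} = \left(-1170 - 2\right)^{2} = \left(-1172\right)^{2} = 1373584$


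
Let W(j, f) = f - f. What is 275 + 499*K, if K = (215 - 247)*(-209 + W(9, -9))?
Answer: 3337587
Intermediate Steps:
W(j, f) = 0
K = 6688 (K = (215 - 247)*(-209 + 0) = -32*(-209) = 6688)
275 + 499*K = 275 + 499*6688 = 275 + 3337312 = 3337587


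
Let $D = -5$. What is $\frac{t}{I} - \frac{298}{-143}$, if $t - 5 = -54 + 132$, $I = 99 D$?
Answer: $\frac{1121}{585} \approx 1.9162$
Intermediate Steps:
$I = -495$ ($I = 99 \left(-5\right) = -495$)
$t = 83$ ($t = 5 + \left(-54 + 132\right) = 5 + 78 = 83$)
$\frac{t}{I} - \frac{298}{-143} = \frac{83}{-495} - \frac{298}{-143} = 83 \left(- \frac{1}{495}\right) - - \frac{298}{143} = - \frac{83}{495} + \frac{298}{143} = \frac{1121}{585}$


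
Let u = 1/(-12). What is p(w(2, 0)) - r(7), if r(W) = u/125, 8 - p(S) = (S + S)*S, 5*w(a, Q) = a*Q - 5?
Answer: 9001/1500 ≈ 6.0007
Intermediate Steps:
w(a, Q) = -1 + Q*a/5 (w(a, Q) = (a*Q - 5)/5 = (Q*a - 5)/5 = (-5 + Q*a)/5 = -1 + Q*a/5)
u = -1/12 ≈ -0.083333
p(S) = 8 - 2*S**2 (p(S) = 8 - (S + S)*S = 8 - 2*S*S = 8 - 2*S**2)
r(W) = -1/1500 (r(W) = -1/12/125 = -1/12*1/125 = -1/1500)
p(w(2, 0)) - r(7) = (8 - 2*(-1 + (1/5)*0*2)**2) - 1*(-1/1500) = (8 - 2*(-1 + 0)**2) + 1/1500 = (8 - 2*(-1)**2) + 1/1500 = (8 - 2*1) + 1/1500 = (8 - 2) + 1/1500 = 6 + 1/1500 = 9001/1500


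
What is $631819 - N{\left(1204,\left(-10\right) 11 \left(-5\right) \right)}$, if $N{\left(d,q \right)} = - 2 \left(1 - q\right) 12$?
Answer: $618643$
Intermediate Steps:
$N{\left(d,q \right)} = -24 + 24 q$ ($N{\left(d,q \right)} = \left(-2 + 2 q\right) 12 = -24 + 24 q$)
$631819 - N{\left(1204,\left(-10\right) 11 \left(-5\right) \right)} = 631819 - \left(-24 + 24 \left(-10\right) 11 \left(-5\right)\right) = 631819 - \left(-24 + 24 \left(\left(-110\right) \left(-5\right)\right)\right) = 631819 - \left(-24 + 24 \cdot 550\right) = 631819 - \left(-24 + 13200\right) = 631819 - 13176 = 618643$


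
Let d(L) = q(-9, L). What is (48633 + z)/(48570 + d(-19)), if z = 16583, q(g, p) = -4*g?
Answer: 32608/24303 ≈ 1.3417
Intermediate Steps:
d(L) = 36 (d(L) = -4*(-9) = 36)
(48633 + z)/(48570 + d(-19)) = (48633 + 16583)/(48570 + 36) = 65216/48606 = 65216*(1/48606) = 32608/24303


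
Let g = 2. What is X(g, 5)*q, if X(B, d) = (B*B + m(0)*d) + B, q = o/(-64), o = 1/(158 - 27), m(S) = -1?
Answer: -1/8384 ≈ -0.00011927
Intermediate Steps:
o = 1/131 ≈ 0.0076336
q = -1/8384 (q = (1/131)/(-64) = (1/131)*(-1/64) = -1/8384 ≈ -0.00011927)
X(B, d) = B + B**2 - d (X(B, d) = (B*B - d) + B = (B**2 - d) + B = B + B**2 - d)
X(g, 5)*q = (2 + 2**2 - 1*5)*(-1/8384) = (2 + 4 - 5)*(-1/8384) = 1*(-1/8384) = -1/8384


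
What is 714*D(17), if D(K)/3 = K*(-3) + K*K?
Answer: 509796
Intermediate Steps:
D(K) = -9*K + 3*K² (D(K) = 3*(K*(-3) + K*K) = 3*(-3*K + K²) = 3*(K² - 3*K) = -9*K + 3*K²)
714*D(17) = 714*(3*17*(-3 + 17)) = 714*(3*17*14) = 714*714 = 509796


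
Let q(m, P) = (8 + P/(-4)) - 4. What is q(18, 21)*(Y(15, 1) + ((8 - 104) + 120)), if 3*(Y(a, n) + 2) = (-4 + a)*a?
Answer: -385/4 ≈ -96.250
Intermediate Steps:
Y(a, n) = -2 + a*(-4 + a)/3 (Y(a, n) = -2 + ((-4 + a)*a)/3 = -2 + (a*(-4 + a))/3 = -2 + a*(-4 + a)/3)
q(m, P) = 4 - P/4 (q(m, P) = (8 + P*(-¼)) - 4 = (8 - P/4) - 4 = 4 - P/4)
q(18, 21)*(Y(15, 1) + ((8 - 104) + 120)) = (4 - ¼*21)*((-2 - 4/3*15 + (⅓)*15²) + ((8 - 104) + 120)) = (4 - 21/4)*((-2 - 20 + (⅓)*225) + (-96 + 120)) = -5*((-2 - 20 + 75) + 24)/4 = -5*(53 + 24)/4 = -5/4*77 = -385/4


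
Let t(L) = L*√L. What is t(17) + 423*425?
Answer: 179775 + 17*√17 ≈ 1.7985e+5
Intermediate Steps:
t(L) = L^(3/2)
t(17) + 423*425 = 17^(3/2) + 423*425 = 17*√17 + 179775 = 179775 + 17*√17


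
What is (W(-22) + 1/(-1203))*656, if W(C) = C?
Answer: -17362352/1203 ≈ -14433.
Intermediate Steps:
(W(-22) + 1/(-1203))*656 = (-22 + 1/(-1203))*656 = (-22 - 1/1203)*656 = -26467/1203*656 = -17362352/1203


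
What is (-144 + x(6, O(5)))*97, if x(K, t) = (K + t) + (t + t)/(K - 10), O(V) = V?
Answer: -26287/2 ≈ -13144.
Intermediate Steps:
x(K, t) = K + t + 2*t/(-10 + K) (x(K, t) = (K + t) + (2*t)/(-10 + K) = (K + t) + 2*t/(-10 + K) = K + t + 2*t/(-10 + K))
(-144 + x(6, O(5)))*97 = (-144 + (6² - 10*6 - 8*5 + 6*5)/(-10 + 6))*97 = (-144 + (36 - 60 - 40 + 30)/(-4))*97 = (-144 - ¼*(-34))*97 = (-144 + 17/2)*97 = -271/2*97 = -26287/2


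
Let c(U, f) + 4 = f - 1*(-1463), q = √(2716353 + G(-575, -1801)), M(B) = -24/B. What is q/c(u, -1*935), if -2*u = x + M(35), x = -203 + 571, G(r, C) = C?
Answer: √678638/262 ≈ 3.1443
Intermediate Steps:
x = 368
q = 2*√678638 (q = √(2716353 - 1801) = √2714552 = 2*√678638 ≈ 1647.6)
u = -6428/35 (u = -(368 - 24/35)/2 = -½*12856/35 = -6428/35 ≈ -183.66)
c(U, f) = 1459 + f (c(U, f) = -4 + (f - 1*(-1463)) = -4 + (f + 1463) = -4 + (1463 + f) = 1459 + f)
q/c(u, -1*935) = (2*√678638)/(1459 - 1*935) = (2*√678638)/(1459 - 935) = (2*√678638)/524 = (2*√678638)*(1/524) = √678638/262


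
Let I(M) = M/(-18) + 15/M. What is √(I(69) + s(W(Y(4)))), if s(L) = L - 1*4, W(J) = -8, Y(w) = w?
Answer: I*√297390/138 ≈ 3.9517*I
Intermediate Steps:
I(M) = 15/M - M/18 (I(M) = M*(-1/18) + 15/M = -M/18 + 15/M = 15/M - M/18)
s(L) = -4 + L (s(L) = L - 4 = -4 + L)
√(I(69) + s(W(Y(4)))) = √((15/69 - 1/18*69) + (-4 - 8)) = √((15*(1/69) - 23/6) - 12) = √((5/23 - 23/6) - 12) = √(-499/138 - 12) = √(-2155/138) = I*√297390/138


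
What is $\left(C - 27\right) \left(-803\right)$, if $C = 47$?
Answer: $-16060$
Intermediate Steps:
$\left(C - 27\right) \left(-803\right) = \left(47 - 27\right) \left(-803\right) = 20 \left(-803\right) = -16060$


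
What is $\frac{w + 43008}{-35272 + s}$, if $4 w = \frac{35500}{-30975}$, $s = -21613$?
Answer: $- \frac{53286557}{70480515} \approx -0.75605$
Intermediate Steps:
$w = - \frac{355}{1239}$ ($w = \frac{35500 \frac{1}{-30975}}{4} = \frac{35500 \left(- \frac{1}{30975}\right)}{4} = \frac{1}{4} \left(- \frac{1420}{1239}\right) = - \frac{355}{1239} \approx -0.28652$)
$\frac{w + 43008}{-35272 + s} = \frac{- \frac{355}{1239} + 43008}{-35272 - 21613} = \frac{53286557}{1239 \left(-56885\right)} = \frac{53286557}{1239} \left(- \frac{1}{56885}\right) = - \frac{53286557}{70480515}$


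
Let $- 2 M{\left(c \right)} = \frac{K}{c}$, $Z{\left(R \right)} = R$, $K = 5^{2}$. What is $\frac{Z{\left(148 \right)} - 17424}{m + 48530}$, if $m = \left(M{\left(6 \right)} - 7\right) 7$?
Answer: $- \frac{207312}{581597} \approx -0.35645$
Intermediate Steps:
$K = 25$
$M{\left(c \right)} = - \frac{25}{2 c}$ ($M{\left(c \right)} = - \frac{25 \frac{1}{c}}{2} = - \frac{25}{2 c}$)
$m = - \frac{763}{12}$ ($m = \left(- \frac{25}{2 \cdot 6} - 7\right) 7 = \left(\left(- \frac{25}{2}\right) \frac{1}{6} - 7\right) 7 = \left(- \frac{25}{12} - 7\right) 7 = \left(- \frac{109}{12}\right) 7 = - \frac{763}{12} \approx -63.583$)
$\frac{Z{\left(148 \right)} - 17424}{m + 48530} = \frac{148 - 17424}{- \frac{763}{12} + 48530} = - \frac{17276}{\frac{581597}{12}} = \left(-17276\right) \frac{12}{581597} = - \frac{207312}{581597}$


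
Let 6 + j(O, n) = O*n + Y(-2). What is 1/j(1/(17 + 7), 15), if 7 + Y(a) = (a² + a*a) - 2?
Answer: -8/51 ≈ -0.15686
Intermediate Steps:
Y(a) = -9 + 2*a² (Y(a) = -7 + ((a² + a*a) - 2) = -7 + ((a² + a²) - 2) = -7 + (2*a² - 2) = -7 + (-2 + 2*a²) = -9 + 2*a²)
j(O, n) = -7 + O*n (j(O, n) = -6 + (O*n + (-9 + 2*(-2)²)) = -6 + (O*n + (-9 + 2*4)) = -6 + (O*n + (-9 + 8)) = -6 + (O*n - 1) = -6 + (-1 + O*n) = -7 + O*n)
1/j(1/(17 + 7), 15) = 1/(-7 + 15/(17 + 7)) = 1/(-7 + 15/24) = 1/(-7 + (1/24)*15) = 1/(-7 + 5/8) = 1/(-51/8) = -8/51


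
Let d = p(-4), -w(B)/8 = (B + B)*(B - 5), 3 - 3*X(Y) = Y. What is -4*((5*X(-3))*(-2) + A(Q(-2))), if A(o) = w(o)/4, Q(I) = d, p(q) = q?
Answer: 656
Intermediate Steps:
X(Y) = 1 - Y/3
w(B) = -16*B*(-5 + B) (w(B) = -8*(B + B)*(B - 5) = -8*2*B*(-5 + B) = -16*B*(-5 + B))
d = -4
Q(I) = -4
A(o) = 4*o*(5 - o) (A(o) = (16*o*(5 - o))/4 = (16*o*(5 - o))*(1/4) = 4*o*(5 - o))
-4*((5*X(-3))*(-2) + A(Q(-2))) = -4*((5*(1 - 1/3*(-3)))*(-2) + 4*(-4)*(5 - 1*(-4))) = -4*((5*(1 + 1))*(-2) + 4*(-4)*(5 + 4)) = -4*((5*2)*(-2) + 4*(-4)*9) = -4*(10*(-2) - 144) = -4*(-20 - 144) = -4*(-164) = 656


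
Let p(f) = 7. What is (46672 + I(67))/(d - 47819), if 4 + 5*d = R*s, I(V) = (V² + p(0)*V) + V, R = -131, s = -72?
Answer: -258485/229667 ≈ -1.1255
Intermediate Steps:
I(V) = V² + 8*V (I(V) = (V² + 7*V) + V = V² + 8*V)
d = 9428/5 (d = -⅘ + (-131*(-72))/5 = -⅘ + (⅕)*9432 = -⅘ + 9432/5 = 9428/5 ≈ 1885.6)
(46672 + I(67))/(d - 47819) = (46672 + 67*(8 + 67))/(9428/5 - 47819) = (46672 + 67*75)/(-229667/5) = (46672 + 5025)*(-5/229667) = 51697*(-5/229667) = -258485/229667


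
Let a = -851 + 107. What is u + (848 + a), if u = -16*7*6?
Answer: -568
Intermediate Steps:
a = -744
u = -672 (u = -112*6 = -672)
u + (848 + a) = -672 + (848 - 744) = -672 + 104 = -568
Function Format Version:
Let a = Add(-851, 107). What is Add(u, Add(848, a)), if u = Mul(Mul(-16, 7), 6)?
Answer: -568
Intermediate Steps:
a = -744
u = -672 (u = Mul(-112, 6) = -672)
Add(u, Add(848, a)) = Add(-672, Add(848, -744)) = Add(-672, 104) = -568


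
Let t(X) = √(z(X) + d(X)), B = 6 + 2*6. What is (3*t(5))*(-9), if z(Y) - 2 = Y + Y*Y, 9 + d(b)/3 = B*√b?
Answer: -27*√(5 + 54*√5) ≈ -302.77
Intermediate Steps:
B = 18 (B = 6 + 12 = 18)
d(b) = -27 + 54*√b (d(b) = -27 + 3*(18*√b) = -27 + 54*√b)
z(Y) = 2 + Y + Y² (z(Y) = 2 + (Y + Y*Y) = 2 + (Y + Y²) = 2 + Y + Y²)
t(X) = √(-25 + X + X² + 54*√X) (t(X) = √((2 + X + X²) + (-27 + 54*√X)) = √(-25 + X + X² + 54*√X))
(3*t(5))*(-9) = (3*√(-25 + 5 + 5² + 54*√5))*(-9) = (3*√(-25 + 5 + 25 + 54*√5))*(-9) = (3*√(5 + 54*√5))*(-9) = -27*√(5 + 54*√5)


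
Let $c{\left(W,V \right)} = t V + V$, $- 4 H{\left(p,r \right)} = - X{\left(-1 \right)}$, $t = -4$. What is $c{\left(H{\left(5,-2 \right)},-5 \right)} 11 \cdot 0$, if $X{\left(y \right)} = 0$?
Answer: $0$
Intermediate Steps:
$H{\left(p,r \right)} = 0$ ($H{\left(p,r \right)} = - \frac{\left(-1\right) 0}{4} = \left(- \frac{1}{4}\right) 0 = 0$)
$c{\left(W,V \right)} = - 3 V$ ($c{\left(W,V \right)} = - 4 V + V = - 3 V$)
$c{\left(H{\left(5,-2 \right)},-5 \right)} 11 \cdot 0 = \left(-3\right) \left(-5\right) 11 \cdot 0 = 15 \cdot 11 \cdot 0 = 165 \cdot 0 = 0$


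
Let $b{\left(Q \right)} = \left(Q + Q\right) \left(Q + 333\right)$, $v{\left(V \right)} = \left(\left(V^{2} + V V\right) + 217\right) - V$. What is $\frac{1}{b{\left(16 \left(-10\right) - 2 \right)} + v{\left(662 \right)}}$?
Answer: $\frac{1}{820639} \approx 1.2186 \cdot 10^{-6}$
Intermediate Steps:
$v{\left(V \right)} = 217 - V + 2 V^{2}$ ($v{\left(V \right)} = \left(\left(V^{2} + V^{2}\right) + 217\right) - V = \left(2 V^{2} + 217\right) - V = \left(217 + 2 V^{2}\right) - V = 217 - V + 2 V^{2}$)
$b{\left(Q \right)} = 2 Q \left(333 + Q\right)$
$\frac{1}{b{\left(16 \left(-10\right) - 2 \right)} + v{\left(662 \right)}} = \frac{1}{2 \left(16 \left(-10\right) - 2\right) \left(333 + \left(16 \left(-10\right) - 2\right)\right) + \left(217 - 662 + 2 \cdot 662^{2}\right)} = \frac{1}{2 \left(-160 - 2\right) \left(333 - 162\right) + \left(217 - 662 + 2 \cdot 438244\right)} = \frac{1}{2 \left(-162\right) \left(333 - 162\right) + \left(217 - 662 + 876488\right)} = \frac{1}{2 \left(-162\right) 171 + 876043} = \frac{1}{-55404 + 876043} = \frac{1}{820639}$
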